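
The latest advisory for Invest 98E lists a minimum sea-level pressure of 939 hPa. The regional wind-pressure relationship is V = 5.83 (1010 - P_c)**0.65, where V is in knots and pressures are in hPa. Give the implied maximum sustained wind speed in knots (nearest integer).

93 kt

ΔP = 1010 − 939 = 71 hPa.
71^0.65 ≈ 15.970.
V ≈ 5.83 × 15.970 ≈ 93.1 kt.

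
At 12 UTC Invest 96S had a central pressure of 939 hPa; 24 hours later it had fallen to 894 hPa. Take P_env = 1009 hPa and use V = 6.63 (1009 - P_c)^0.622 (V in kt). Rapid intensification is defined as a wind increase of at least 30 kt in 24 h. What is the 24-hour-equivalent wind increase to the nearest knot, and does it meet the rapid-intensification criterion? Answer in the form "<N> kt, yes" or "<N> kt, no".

V₁: ΔP = 70, V ≈ 6.63 × 70^0.622 ≈ 93.15 kt.
V₂: ΔP = 115, V ≈ 6.63 × 115^0.622 ≈ 126.84 kt.
ΔV over 24 h = 33.69 kt → 24 h equivalent = 33.69 × 24/24 ≈ 33.69 kt.
34 kt ≥ 30 kt ⇒ rapid intensification.

34 kt, yes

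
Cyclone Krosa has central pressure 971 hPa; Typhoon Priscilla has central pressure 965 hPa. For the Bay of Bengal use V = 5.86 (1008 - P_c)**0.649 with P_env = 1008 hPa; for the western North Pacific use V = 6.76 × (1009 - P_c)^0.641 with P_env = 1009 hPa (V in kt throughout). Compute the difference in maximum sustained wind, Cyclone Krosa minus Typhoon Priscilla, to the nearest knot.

-15 kt

Cyclone Krosa: ΔP = 37; V ≈ 5.86 × 37^0.649 ≈ 61.05 kt.
Typhoon Priscilla: ΔP = 44; V ≈ 6.76 × 44^0.641 ≈ 76.45 kt.
Difference ≈ 61.05 − 76.45 = -15.40 → -15 kt.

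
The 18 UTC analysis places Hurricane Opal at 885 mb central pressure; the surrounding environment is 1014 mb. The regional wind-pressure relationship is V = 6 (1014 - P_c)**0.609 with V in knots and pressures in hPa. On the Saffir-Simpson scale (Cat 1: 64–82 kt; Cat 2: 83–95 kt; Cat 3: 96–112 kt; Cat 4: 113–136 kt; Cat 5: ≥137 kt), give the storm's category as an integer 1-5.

4

ΔP = 1014 − 885 = 129 mb.
V ≈ 6 × 129^0.609 = 6 × 19.29 ≈ 116 kt.
116 kt falls in the Category 4 band.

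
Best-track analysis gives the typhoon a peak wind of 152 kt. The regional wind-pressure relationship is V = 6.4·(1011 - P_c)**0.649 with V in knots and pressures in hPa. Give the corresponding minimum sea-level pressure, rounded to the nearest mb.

879 mb

ΔP = (V / 6.4)^(1/0.649) = (152/6.4)^1.541.
152/6.4 = 23.750; 23.750^1.541 ≈ 131.72 mb.
P_c = 1011 − 131.72 = 879.28 ≈ 879 mb.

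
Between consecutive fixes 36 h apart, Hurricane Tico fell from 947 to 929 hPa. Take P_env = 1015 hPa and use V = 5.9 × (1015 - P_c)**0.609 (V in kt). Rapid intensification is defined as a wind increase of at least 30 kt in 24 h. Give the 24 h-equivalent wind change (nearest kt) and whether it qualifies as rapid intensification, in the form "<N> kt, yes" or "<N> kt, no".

V₁: ΔP = 68, V ≈ 5.9 × 68^0.609 ≈ 77.06 kt.
V₂: ΔP = 86, V ≈ 5.9 × 86^0.609 ≈ 88.91 kt.
ΔV over 36 h = 11.85 kt → 24 h equivalent = 11.85 × 24/36 ≈ 7.90 kt.
8 kt < 30 kt ⇒ not rapid intensification.

8 kt, no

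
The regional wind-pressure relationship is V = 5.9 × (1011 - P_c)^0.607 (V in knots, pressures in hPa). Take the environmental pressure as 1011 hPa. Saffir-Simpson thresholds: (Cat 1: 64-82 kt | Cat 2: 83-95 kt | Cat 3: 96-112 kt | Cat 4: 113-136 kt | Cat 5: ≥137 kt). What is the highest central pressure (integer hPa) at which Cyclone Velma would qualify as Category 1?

960 hPa

Category 1 begins at V = 64 kt.
Required ΔP = (64/5.9)^(1/0.607) = 10.847^1.647 ≈ 50.77 hPa.
P_c ≤ 1011 − 50.77 = 960.23, so the highest integer P_c is 960 hPa.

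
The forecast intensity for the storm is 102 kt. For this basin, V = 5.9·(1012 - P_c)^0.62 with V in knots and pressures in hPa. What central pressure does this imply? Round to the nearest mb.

913 mb

ΔP = (V / 5.9)^(1/0.62) = (102/5.9)^1.613.
102/5.9 = 17.288; 17.288^1.613 ≈ 99.17 mb.
P_c = 1012 − 99.17 = 912.83 ≈ 913 mb.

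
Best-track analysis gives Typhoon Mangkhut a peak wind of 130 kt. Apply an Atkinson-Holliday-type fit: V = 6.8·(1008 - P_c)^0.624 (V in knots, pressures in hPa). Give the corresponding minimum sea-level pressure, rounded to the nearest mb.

895 mb

ΔP = (V / 6.8)^(1/0.624) = (130/6.8)^1.603.
130/6.8 = 19.118; 19.118^1.603 ≈ 113.13 mb.
P_c = 1008 − 113.13 = 894.87 ≈ 895 mb.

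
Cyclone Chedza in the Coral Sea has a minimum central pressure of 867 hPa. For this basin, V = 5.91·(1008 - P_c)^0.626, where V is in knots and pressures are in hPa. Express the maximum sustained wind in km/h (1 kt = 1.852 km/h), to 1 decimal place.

242.5 km/h

ΔP = 1008 − 867 = 141 hPa.
V ≈ 5.91 × 141^0.626 = 5.91 × 22.152 ≈ 130.918 kt.
130.918 × 1.852 ≈ 242.46 km/h → 242.5 km/h.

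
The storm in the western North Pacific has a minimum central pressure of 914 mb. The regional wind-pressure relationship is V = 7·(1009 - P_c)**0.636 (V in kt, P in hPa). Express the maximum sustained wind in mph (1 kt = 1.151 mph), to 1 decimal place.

145.9 mph

ΔP = 1009 − 914 = 95 mb.
V ≈ 7 × 95^0.636 = 7 × 18.106 ≈ 126.745 kt.
126.745 × 1.151 ≈ 145.88 mph → 145.9 mph.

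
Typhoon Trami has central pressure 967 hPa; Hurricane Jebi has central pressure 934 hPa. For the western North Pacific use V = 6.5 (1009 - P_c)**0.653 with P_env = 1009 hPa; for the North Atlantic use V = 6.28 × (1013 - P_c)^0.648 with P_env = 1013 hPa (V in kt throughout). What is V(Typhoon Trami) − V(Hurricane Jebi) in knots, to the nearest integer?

-32 kt

Typhoon Trami: ΔP = 42; V ≈ 6.5 × 42^0.653 ≈ 74.63 kt.
Hurricane Jebi: ΔP = 79; V ≈ 6.28 × 79^0.648 ≈ 106.57 kt.
Difference ≈ 74.63 − 106.57 = -31.94 → -32 kt.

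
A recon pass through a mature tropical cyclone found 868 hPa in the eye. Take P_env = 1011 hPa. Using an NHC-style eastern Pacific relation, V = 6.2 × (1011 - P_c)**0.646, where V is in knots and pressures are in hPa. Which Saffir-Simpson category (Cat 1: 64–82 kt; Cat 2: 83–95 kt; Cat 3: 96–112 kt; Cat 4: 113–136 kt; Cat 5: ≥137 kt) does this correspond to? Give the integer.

5

ΔP = 1011 − 868 = 143 hPa.
V ≈ 6.2 × 143^0.646 = 6.2 × 24.68 ≈ 153 kt.
153 kt falls in the Category 5 band.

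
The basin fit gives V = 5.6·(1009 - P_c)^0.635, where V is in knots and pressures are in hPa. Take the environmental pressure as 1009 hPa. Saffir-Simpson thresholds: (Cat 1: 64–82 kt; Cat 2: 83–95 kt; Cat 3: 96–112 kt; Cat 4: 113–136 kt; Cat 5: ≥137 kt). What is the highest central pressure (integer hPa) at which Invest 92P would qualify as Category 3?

921 hPa

Category 3 begins at V = 96 kt.
Required ΔP = (96/5.6)^(1/0.635) = 17.143^1.575 ≈ 87.79 hPa.
P_c ≤ 1009 − 87.79 = 921.21, so the highest integer P_c is 921 hPa.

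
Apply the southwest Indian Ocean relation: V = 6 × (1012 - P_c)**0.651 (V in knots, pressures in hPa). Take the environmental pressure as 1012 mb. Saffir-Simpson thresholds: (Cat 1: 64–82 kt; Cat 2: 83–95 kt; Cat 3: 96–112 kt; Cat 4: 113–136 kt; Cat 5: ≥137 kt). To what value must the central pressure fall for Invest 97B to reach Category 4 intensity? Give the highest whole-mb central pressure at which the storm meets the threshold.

921 mb

Category 4 begins at V = 113 kt.
Required ΔP = (113/6)^(1/0.651) = 18.833^1.536 ≈ 90.87 mb.
P_c ≤ 1012 − 90.87 = 921.13, so the highest integer P_c is 921 mb.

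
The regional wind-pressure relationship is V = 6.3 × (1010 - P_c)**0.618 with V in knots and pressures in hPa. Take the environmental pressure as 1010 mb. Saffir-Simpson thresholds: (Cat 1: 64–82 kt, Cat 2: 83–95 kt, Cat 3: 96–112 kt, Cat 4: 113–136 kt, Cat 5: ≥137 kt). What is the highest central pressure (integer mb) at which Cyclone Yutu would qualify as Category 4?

903 mb

Category 4 begins at V = 113 kt.
Required ΔP = (113/6.3)^(1/0.618) = 17.937^1.618 ≈ 106.83 mb.
P_c ≤ 1010 − 106.83 = 903.17, so the highest integer P_c is 903 mb.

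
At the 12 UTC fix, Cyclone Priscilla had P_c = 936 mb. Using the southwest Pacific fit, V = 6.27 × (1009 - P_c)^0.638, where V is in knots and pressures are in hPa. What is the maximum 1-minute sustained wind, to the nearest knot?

ΔP = 1009 − 936 = 73 mb.
73^0.638 ≈ 15.445.
V ≈ 6.27 × 15.445 ≈ 96.8 kt.

97 kt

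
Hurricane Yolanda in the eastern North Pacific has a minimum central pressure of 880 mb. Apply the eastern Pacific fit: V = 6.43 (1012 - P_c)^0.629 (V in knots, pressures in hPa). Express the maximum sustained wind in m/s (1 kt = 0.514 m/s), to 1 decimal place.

ΔP = 1012 − 880 = 132 mb.
V ≈ 6.43 × 132^0.629 = 6.43 × 21.570 ≈ 138.692 kt.
138.692 × 0.514 ≈ 71.29 m/s → 71.3 m/s.

71.3 m/s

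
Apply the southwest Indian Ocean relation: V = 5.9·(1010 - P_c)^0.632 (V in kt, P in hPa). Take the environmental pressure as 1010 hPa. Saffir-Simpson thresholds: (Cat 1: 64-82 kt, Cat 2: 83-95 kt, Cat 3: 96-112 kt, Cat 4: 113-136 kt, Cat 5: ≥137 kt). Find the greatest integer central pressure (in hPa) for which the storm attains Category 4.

Category 4 begins at V = 113 kt.
Required ΔP = (113/5.9)^(1/0.632) = 19.153^1.582 ≈ 106.87 hPa.
P_c ≤ 1010 − 106.87 = 903.13, so the highest integer P_c is 903 hPa.

903 hPa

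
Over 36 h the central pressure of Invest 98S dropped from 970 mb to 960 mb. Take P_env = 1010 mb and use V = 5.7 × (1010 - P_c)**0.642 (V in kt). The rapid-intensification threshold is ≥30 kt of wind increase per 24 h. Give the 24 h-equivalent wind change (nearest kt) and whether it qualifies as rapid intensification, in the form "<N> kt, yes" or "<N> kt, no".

6 kt, no

V₁: ΔP = 40, V ≈ 5.7 × 40^0.642 ≈ 60.87 kt.
V₂: ΔP = 50, V ≈ 5.7 × 50^0.642 ≈ 70.24 kt.
ΔV over 36 h = 9.37 kt → 24 h equivalent = 9.37 × 24/36 ≈ 6.25 kt.
6 kt < 30 kt ⇒ not rapid intensification.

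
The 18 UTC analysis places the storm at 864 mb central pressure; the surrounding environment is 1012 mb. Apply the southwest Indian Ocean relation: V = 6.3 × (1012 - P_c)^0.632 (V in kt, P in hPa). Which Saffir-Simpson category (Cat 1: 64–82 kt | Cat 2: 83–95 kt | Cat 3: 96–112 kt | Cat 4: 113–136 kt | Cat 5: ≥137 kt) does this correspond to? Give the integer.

5

ΔP = 1012 − 864 = 148 mb.
V ≈ 6.3 × 148^0.632 = 6.3 × 23.53 ≈ 148 kt.
148 kt falls in the Category 5 band.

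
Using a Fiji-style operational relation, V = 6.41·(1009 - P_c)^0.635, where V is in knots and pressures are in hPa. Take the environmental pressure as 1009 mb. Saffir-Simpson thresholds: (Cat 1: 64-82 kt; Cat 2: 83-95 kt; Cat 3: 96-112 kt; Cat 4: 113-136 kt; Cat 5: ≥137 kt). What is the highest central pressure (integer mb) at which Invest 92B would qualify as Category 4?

917 mb

Category 4 begins at V = 113 kt.
Required ΔP = (113/6.41)^(1/0.635) = 17.629^1.575 ≈ 91.74 mb.
P_c ≤ 1009 − 91.74 = 917.26, so the highest integer P_c is 917 mb.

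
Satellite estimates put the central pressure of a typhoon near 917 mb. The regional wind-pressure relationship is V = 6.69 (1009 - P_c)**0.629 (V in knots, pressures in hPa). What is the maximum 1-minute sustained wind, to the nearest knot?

115 kt

ΔP = 1009 − 917 = 92 mb.
92^0.629 ≈ 17.188.
V ≈ 6.69 × 17.188 ≈ 115.0 kt.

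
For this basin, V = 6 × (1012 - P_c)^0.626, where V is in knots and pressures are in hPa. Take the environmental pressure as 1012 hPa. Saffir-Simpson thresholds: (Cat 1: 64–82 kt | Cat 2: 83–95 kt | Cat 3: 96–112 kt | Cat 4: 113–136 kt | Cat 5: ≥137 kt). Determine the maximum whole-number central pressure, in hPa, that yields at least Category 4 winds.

Category 4 begins at V = 113 kt.
Required ΔP = (113/6)^(1/0.626) = 18.833^1.597 ≈ 108.80 hPa.
P_c ≤ 1012 − 108.80 = 903.20, so the highest integer P_c is 903 hPa.

903 hPa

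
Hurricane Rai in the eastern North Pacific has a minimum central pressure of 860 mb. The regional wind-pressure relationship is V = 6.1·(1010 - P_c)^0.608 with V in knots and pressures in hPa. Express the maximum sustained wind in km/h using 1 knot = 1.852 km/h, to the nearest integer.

238 km/h

ΔP = 1010 − 860 = 150 mb.
V ≈ 6.1 × 150^0.608 = 6.1 × 21.041 ≈ 128.349 kt.
128.349 × 1.852 ≈ 237.70 km/h → 238 km/h.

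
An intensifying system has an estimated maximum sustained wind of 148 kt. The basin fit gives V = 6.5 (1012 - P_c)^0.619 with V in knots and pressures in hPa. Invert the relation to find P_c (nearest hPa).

856 hPa

ΔP = (V / 6.5)^(1/0.619) = (148/6.5)^1.616.
148/6.5 = 22.769; 22.769^1.616 ≈ 155.89 hPa.
P_c = 1012 − 155.89 = 856.11 ≈ 856 hPa.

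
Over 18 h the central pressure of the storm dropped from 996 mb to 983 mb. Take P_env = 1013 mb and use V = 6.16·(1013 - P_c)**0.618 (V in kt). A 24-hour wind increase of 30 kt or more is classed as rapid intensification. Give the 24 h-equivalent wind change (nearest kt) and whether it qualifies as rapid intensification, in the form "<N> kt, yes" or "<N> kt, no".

20 kt, no

V₁: ΔP = 17, V ≈ 6.16 × 17^0.618 ≈ 35.48 kt.
V₂: ΔP = 30, V ≈ 6.16 × 30^0.618 ≈ 50.40 kt.
ΔV over 18 h = 14.92 kt → 24 h equivalent = 14.92 × 24/18 ≈ 19.89 kt.
20 kt < 30 kt ⇒ not rapid intensification.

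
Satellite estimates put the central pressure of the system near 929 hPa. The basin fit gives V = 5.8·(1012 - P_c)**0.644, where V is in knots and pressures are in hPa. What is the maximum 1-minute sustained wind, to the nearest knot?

ΔP = 1012 − 929 = 83 hPa.
83^0.644 ≈ 17.214.
V ≈ 5.8 × 17.214 ≈ 99.8 kt.

100 kt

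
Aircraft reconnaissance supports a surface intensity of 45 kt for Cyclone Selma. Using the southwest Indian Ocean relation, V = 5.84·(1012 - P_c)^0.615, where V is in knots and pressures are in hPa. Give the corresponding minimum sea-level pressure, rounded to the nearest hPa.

984 hPa

ΔP = (V / 5.84)^(1/0.615) = (45/5.84)^1.626.
45/5.84 = 7.705; 7.705^1.626 ≈ 27.67 hPa.
P_c = 1012 − 27.67 = 984.33 ≈ 984 hPa.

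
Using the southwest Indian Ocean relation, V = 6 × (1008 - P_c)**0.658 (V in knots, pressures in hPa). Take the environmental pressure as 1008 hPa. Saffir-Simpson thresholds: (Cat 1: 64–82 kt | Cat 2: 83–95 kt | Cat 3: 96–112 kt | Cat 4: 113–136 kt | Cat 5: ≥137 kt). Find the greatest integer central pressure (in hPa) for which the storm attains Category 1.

971 hPa

Category 1 begins at V = 64 kt.
Required ΔP = (64/6)^(1/0.658) = 10.667^1.520 ≈ 36.51 hPa.
P_c ≤ 1008 − 36.51 = 971.49, so the highest integer P_c is 971 hPa.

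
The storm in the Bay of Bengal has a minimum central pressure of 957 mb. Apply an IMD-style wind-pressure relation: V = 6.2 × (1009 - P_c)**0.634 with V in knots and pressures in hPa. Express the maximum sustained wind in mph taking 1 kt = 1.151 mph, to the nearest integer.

ΔP = 1009 − 957 = 52 mb.
V ≈ 6.2 × 52^0.634 = 6.2 × 12.245 ≈ 75.917 kt.
75.917 × 1.151 ≈ 87.38 mph → 87 mph.

87 mph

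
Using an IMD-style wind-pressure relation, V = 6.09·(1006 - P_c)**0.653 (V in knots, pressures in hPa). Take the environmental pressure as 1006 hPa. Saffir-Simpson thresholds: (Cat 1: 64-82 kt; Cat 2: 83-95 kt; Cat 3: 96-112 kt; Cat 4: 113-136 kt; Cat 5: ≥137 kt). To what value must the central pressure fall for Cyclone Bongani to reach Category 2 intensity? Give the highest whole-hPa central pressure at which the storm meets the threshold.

951 hPa

Category 2 begins at V = 83 kt.
Required ΔP = (83/6.09)^(1/0.653) = 13.629^1.531 ≈ 54.61 hPa.
P_c ≤ 1006 − 54.61 = 951.39, so the highest integer P_c is 951 hPa.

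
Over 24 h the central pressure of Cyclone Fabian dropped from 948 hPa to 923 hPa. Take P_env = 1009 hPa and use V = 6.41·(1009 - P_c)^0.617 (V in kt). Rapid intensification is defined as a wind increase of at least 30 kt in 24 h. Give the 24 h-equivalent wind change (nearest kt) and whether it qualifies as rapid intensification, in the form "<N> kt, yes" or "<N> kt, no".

19 kt, no

V₁: ΔP = 61, V ≈ 6.41 × 61^0.617 ≈ 80.99 kt.
V₂: ΔP = 86, V ≈ 6.41 × 86^0.617 ≈ 100.10 kt.
ΔV over 24 h = 19.11 kt → 24 h equivalent = 19.11 × 24/24 ≈ 19.11 kt.
19 kt < 30 kt ⇒ not rapid intensification.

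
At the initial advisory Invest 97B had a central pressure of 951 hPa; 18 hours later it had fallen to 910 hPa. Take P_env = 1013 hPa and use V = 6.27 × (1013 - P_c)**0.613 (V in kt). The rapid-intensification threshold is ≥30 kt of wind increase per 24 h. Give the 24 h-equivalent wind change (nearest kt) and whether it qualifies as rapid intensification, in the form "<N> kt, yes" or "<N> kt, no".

V₁: ΔP = 62, V ≈ 6.27 × 62^0.613 ≈ 78.71 kt.
V₂: ΔP = 103, V ≈ 6.27 × 103^0.613 ≈ 107.43 kt.
ΔV over 18 h = 28.72 kt → 24 h equivalent = 28.72 × 24/18 ≈ 38.29 kt.
38 kt ≥ 30 kt ⇒ rapid intensification.

38 kt, yes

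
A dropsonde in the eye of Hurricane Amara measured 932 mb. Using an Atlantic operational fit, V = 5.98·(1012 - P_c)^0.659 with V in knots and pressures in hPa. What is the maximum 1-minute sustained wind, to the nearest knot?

107 kt

ΔP = 1012 − 932 = 80 mb.
80^0.659 ≈ 17.953.
V ≈ 5.98 × 17.953 ≈ 107.4 kt.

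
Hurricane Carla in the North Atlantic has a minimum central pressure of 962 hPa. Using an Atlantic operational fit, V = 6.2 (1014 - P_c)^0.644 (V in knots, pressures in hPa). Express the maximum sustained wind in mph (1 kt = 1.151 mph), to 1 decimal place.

ΔP = 1014 − 962 = 52 hPa.
V ≈ 6.2 × 52^0.644 = 6.2 × 12.738 ≈ 78.976 kt.
78.976 × 1.151 ≈ 90.90 mph → 90.9 mph.

90.9 mph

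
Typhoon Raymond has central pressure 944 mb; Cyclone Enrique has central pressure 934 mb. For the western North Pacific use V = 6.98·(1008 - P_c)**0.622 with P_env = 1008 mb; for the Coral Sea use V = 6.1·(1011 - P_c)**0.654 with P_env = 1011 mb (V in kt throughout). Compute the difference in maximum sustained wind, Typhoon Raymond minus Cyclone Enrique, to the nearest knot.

-12 kt

Typhoon Raymond: ΔP = 64; V ≈ 6.98 × 64^0.622 ≈ 92.75 kt.
Cyclone Enrique: ΔP = 77; V ≈ 6.1 × 77^0.654 ≈ 104.49 kt.
Difference ≈ 92.75 − 104.49 = -11.74 → -12 kt.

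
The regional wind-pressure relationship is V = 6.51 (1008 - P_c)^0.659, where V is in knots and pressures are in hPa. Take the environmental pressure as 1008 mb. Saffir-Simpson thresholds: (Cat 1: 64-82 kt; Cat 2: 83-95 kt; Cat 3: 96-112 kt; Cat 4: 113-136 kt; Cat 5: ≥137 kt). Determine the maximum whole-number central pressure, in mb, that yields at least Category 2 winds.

960 mb

Category 2 begins at V = 83 kt.
Required ΔP = (83/6.51)^(1/0.659) = 12.750^1.517 ≈ 47.59 mb.
P_c ≤ 1008 − 47.59 = 960.41, so the highest integer P_c is 960 mb.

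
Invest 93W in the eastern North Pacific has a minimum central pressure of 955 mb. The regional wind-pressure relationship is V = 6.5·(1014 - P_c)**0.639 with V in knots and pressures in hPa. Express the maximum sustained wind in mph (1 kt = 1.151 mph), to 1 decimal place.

101.3 mph

ΔP = 1014 − 955 = 59 mb.
V ≈ 6.5 × 59^0.639 = 6.5 × 13.539 ≈ 88.001 kt.
88.001 × 1.151 ≈ 101.29 mph → 101.3 mph.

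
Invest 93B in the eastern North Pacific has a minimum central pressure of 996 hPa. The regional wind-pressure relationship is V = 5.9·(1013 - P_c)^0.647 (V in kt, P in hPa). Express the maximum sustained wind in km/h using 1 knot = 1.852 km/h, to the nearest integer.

ΔP = 1013 − 996 = 17 hPa.
V ≈ 5.9 × 17^0.647 = 5.9 × 6.253 ≈ 36.894 kt.
36.894 × 1.852 ≈ 68.33 km/h → 68 km/h.

68 km/h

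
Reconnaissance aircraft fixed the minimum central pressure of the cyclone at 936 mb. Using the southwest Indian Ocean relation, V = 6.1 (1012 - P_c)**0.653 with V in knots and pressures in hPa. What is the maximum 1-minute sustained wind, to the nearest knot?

ΔP = 1012 − 936 = 76 mb.
76^0.653 ≈ 16.911.
V ≈ 6.1 × 16.911 ≈ 103.2 kt.

103 kt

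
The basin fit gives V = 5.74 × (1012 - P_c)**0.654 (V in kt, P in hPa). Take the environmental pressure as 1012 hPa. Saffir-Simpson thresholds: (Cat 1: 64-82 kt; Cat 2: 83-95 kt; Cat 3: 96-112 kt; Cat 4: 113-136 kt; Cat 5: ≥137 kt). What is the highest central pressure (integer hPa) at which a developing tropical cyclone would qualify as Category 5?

884 hPa

Category 5 begins at V = 137 kt.
Required ΔP = (137/5.74)^(1/0.654) = 23.868^1.529 ≈ 127.86 hPa.
P_c ≤ 1012 − 127.86 = 884.14, so the highest integer P_c is 884 hPa.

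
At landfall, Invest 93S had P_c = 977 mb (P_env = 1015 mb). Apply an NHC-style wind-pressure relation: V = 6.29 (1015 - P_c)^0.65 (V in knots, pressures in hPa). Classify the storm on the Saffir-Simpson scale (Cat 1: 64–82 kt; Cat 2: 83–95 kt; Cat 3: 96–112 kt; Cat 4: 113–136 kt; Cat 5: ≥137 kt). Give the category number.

ΔP = 1015 − 977 = 38 mb.
V ≈ 6.29 × 38^0.65 = 6.29 × 10.64 ≈ 67 kt.
67 kt falls in the Category 1 band.

1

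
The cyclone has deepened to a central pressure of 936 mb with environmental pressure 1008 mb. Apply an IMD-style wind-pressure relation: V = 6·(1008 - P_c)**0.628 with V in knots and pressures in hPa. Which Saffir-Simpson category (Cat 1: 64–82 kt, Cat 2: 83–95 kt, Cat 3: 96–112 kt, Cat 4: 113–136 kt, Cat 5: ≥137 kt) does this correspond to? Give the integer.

ΔP = 1008 − 936 = 72 mb.
V ≈ 6 × 72^0.628 = 6 × 14.67 ≈ 88 kt.
88 kt falls in the Category 2 band.

2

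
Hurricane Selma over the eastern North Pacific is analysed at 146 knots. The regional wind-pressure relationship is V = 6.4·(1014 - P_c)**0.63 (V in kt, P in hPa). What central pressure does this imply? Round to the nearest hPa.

ΔP = (V / 6.4)^(1/0.63) = (146/6.4)^1.587.
146/6.4 = 22.812; 22.812^1.587 ≈ 143.16 hPa.
P_c = 1014 − 143.16 = 870.84 ≈ 871 hPa.

871 hPa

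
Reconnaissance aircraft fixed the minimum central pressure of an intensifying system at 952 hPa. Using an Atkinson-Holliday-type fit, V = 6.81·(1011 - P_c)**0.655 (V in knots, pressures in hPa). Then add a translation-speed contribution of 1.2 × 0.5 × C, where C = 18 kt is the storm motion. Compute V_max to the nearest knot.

109 kt

ΔP = 1011 − 952 = 59 hPa.
59^0.655 ≈ 14.451.
V ≈ 6.81 × 14.451 ≈ 98.4 kt.
Translation term: 1.2 × 0.5 × 18 = 10.8 kt.
Corrected V ≈ 109.2 kt → 109 kt.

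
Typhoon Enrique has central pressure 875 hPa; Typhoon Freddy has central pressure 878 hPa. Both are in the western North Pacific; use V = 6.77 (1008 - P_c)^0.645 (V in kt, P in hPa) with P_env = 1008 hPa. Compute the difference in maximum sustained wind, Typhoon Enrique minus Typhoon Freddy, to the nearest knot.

2 kt

Typhoon Enrique: ΔP = 133; V ≈ 6.77 × 133^0.645 ≈ 158.66 kt.
Typhoon Freddy: ΔP = 130; V ≈ 6.77 × 130^0.645 ≈ 156.34 kt.
Difference ≈ 158.66 − 156.34 = 2.32 → 2 kt.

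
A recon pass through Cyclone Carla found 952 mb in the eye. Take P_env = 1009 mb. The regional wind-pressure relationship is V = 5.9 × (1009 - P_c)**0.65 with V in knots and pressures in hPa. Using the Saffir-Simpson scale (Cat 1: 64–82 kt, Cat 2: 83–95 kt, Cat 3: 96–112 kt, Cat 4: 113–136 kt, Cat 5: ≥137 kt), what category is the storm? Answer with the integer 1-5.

1

ΔP = 1009 − 952 = 57 mb.
V ≈ 5.9 × 57^0.65 = 5.9 × 13.85 ≈ 82 kt.
82 kt falls in the Category 1 band.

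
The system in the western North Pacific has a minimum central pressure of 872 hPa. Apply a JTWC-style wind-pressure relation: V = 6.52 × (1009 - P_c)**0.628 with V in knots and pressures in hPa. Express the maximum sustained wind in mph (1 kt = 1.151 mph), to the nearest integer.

165 mph

ΔP = 1009 − 872 = 137 hPa.
V ≈ 6.52 × 137^0.628 = 6.52 × 21.972 ≈ 143.254 kt.
143.254 × 1.151 ≈ 164.89 mph → 165 mph.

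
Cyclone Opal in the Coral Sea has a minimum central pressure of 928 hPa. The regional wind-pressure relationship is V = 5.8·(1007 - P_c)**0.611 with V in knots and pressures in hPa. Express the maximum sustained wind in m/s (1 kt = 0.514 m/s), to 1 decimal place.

ΔP = 1007 − 928 = 79 hPa.
V ≈ 5.8 × 79^0.611 = 5.8 × 14.436 ≈ 83.729 kt.
83.729 × 0.514 ≈ 43.04 m/s → 43.0 m/s.

43.0 m/s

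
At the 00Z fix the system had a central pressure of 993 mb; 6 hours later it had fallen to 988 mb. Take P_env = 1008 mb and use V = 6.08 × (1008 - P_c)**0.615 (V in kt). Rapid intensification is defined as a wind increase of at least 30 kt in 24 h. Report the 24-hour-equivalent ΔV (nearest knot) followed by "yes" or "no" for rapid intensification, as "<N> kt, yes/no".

V₁: ΔP = 15, V ≈ 6.08 × 15^0.615 ≈ 32.15 kt.
V₂: ΔP = 20, V ≈ 6.08 × 20^0.615 ≈ 38.37 kt.
ΔV over 6 h = 6.22 kt → 24 h equivalent = 6.22 × 24/6 ≈ 24.88 kt.
25 kt < 30 kt ⇒ not rapid intensification.

25 kt, no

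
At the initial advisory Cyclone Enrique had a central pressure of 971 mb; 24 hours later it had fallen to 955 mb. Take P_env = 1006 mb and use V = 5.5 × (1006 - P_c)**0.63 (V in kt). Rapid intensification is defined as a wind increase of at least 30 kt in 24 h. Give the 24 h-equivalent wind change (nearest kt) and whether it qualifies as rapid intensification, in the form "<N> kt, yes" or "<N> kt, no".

14 kt, no

V₁: ΔP = 35, V ≈ 5.5 × 35^0.63 ≈ 51.66 kt.
V₂: ΔP = 51, V ≈ 5.5 × 51^0.63 ≈ 65.48 kt.
ΔV over 24 h = 13.82 kt → 24 h equivalent = 13.82 × 24/24 ≈ 13.82 kt.
14 kt < 30 kt ⇒ not rapid intensification.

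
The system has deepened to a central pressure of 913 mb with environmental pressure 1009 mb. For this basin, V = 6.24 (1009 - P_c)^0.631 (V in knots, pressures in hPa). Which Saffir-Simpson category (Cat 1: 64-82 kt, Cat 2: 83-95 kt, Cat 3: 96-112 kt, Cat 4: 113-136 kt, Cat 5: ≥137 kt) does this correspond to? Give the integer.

3

ΔP = 1009 − 913 = 96 mb.
V ≈ 6.24 × 96^0.631 = 6.24 × 17.82 ≈ 111 kt.
111 kt falls in the Category 3 band.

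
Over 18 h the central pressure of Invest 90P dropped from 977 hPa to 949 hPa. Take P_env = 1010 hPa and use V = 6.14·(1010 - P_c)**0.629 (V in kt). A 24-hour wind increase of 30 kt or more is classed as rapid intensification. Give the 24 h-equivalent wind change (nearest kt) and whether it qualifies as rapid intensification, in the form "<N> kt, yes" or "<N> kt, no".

V₁: ΔP = 33, V ≈ 6.14 × 33^0.629 ≈ 55.37 kt.
V₂: ΔP = 61, V ≈ 6.14 × 61^0.629 ≈ 81.50 kt.
ΔV over 18 h = 26.13 kt → 24 h equivalent = 26.13 × 24/18 ≈ 34.84 kt.
35 kt ≥ 30 kt ⇒ rapid intensification.

35 kt, yes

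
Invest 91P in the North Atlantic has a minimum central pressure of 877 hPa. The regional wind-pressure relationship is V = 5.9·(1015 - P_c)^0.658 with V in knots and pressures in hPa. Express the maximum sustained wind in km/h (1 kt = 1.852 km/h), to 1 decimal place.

ΔP = 1015 − 877 = 138 hPa.
V ≈ 5.9 × 138^0.658 = 5.9 × 25.588 ≈ 150.971 kt.
150.971 × 1.852 ≈ 279.60 km/h → 279.6 km/h.

279.6 km/h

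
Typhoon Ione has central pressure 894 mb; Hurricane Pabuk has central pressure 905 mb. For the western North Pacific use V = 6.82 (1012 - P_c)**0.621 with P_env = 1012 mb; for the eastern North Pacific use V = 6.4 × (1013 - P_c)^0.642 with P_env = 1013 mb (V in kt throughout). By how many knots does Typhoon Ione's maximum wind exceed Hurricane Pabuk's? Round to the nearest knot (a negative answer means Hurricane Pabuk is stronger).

3 kt

Typhoon Ione: ΔP = 118; V ≈ 6.82 × 118^0.621 ≈ 131.95 kt.
Hurricane Pabuk: ΔP = 108; V ≈ 6.4 × 108^0.642 ≈ 129.31 kt.
Difference ≈ 131.95 − 129.31 = 2.64 → 3 kt.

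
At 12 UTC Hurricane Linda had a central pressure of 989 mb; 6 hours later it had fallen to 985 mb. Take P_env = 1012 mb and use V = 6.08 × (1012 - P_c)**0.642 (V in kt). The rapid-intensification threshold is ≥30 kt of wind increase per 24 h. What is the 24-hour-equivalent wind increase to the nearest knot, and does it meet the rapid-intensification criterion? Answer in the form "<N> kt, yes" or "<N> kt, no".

20 kt, no

V₁: ΔP = 23, V ≈ 6.08 × 23^0.642 ≈ 45.51 kt.
V₂: ΔP = 27, V ≈ 6.08 × 27^0.642 ≈ 50.45 kt.
ΔV over 6 h = 4.94 kt → 24 h equivalent = 4.94 × 24/6 ≈ 19.76 kt.
20 kt < 30 kt ⇒ not rapid intensification.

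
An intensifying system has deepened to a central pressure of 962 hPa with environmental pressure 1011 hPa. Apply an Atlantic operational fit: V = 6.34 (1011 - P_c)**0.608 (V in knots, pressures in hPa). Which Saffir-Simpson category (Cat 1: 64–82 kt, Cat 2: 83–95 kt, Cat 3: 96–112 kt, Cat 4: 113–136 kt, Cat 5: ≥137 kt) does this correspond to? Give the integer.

ΔP = 1011 − 962 = 49 hPa.
V ≈ 6.34 × 49^0.608 = 6.34 × 10.66 ≈ 68 kt.
68 kt falls in the Category 1 band.

1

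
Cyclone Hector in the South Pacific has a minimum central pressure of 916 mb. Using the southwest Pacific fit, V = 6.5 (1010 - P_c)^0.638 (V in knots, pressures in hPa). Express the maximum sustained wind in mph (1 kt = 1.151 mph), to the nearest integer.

ΔP = 1010 − 916 = 94 mb.
V ≈ 6.5 × 94^0.638 = 6.5 × 18.149 ≈ 117.969 kt.
117.969 × 1.151 ≈ 135.78 mph → 136 mph.

136 mph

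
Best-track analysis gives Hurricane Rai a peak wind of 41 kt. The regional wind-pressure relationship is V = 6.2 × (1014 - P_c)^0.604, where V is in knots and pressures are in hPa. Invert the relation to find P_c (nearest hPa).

ΔP = (V / 6.2)^(1/0.604) = (41/6.2)^1.656.
41/6.2 = 6.613; 6.613^1.656 ≈ 22.82 hPa.
P_c = 1014 − 22.82 = 991.18 ≈ 991 hPa.

991 hPa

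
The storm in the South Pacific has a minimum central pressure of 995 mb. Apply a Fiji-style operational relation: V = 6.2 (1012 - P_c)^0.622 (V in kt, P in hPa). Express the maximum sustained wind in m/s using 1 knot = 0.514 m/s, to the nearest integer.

ΔP = 1012 − 995 = 17 mb.
V ≈ 6.2 × 17^0.622 = 6.2 × 5.826 ≈ 36.119 kt.
36.119 × 0.514 ≈ 18.56 m/s → 19 m/s.

19 m/s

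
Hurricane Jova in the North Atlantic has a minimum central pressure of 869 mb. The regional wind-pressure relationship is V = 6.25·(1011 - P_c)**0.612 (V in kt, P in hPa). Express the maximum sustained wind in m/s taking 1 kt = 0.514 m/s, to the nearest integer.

67 m/s

ΔP = 1011 − 869 = 142 mb.
V ≈ 6.25 × 142^0.612 = 6.25 × 20.759 ≈ 129.742 kt.
129.742 × 0.514 ≈ 66.69 m/s → 67 m/s.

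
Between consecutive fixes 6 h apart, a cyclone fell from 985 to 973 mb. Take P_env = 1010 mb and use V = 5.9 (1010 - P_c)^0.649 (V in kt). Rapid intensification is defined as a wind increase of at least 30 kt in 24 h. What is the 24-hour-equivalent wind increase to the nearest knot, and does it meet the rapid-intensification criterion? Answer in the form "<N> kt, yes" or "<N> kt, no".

V₁: ΔP = 25, V ≈ 5.9 × 25^0.649 ≈ 47.66 kt.
V₂: ΔP = 37, V ≈ 5.9 × 37^0.649 ≈ 61.46 kt.
ΔV over 6 h = 13.80 kt → 24 h equivalent = 13.80 × 24/6 ≈ 55.20 kt.
55 kt ≥ 30 kt ⇒ rapid intensification.

55 kt, yes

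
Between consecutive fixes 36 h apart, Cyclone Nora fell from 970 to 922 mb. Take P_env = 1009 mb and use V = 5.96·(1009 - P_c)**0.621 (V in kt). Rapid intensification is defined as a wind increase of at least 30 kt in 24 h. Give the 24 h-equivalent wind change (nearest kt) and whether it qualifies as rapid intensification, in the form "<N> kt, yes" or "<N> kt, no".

25 kt, no

V₁: ΔP = 39, V ≈ 5.96 × 39^0.621 ≈ 57.98 kt.
V₂: ΔP = 87, V ≈ 5.96 × 87^0.621 ≈ 95.43 kt.
ΔV over 36 h = 37.45 kt → 24 h equivalent = 37.45 × 24/36 ≈ 24.97 kt.
25 kt < 30 kt ⇒ not rapid intensification.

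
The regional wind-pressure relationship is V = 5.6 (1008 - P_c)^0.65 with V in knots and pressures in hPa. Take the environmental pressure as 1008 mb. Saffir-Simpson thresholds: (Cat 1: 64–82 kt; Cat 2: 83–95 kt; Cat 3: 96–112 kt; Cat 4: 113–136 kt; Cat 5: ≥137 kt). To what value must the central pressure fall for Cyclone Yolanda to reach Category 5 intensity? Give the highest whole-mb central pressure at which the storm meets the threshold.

Category 5 begins at V = 137 kt.
Required ΔP = (137/5.6)^(1/0.65) = 24.464^1.538 ≈ 136.84 mb.
P_c ≤ 1008 − 136.84 = 871.16, so the highest integer P_c is 871 mb.

871 mb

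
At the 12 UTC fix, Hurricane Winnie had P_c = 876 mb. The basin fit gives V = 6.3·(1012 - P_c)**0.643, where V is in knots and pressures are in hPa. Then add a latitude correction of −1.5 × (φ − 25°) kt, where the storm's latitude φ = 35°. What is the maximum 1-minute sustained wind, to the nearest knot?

133 kt

ΔP = 1012 − 876 = 136 mb.
136^0.643 ≈ 23.543.
V ≈ 6.3 × 23.543 ≈ 148.3 kt.
Latitude correction: −1.5 × (35 − 25) = -15 kt.
Corrected V ≈ 133.3 kt → 133 kt.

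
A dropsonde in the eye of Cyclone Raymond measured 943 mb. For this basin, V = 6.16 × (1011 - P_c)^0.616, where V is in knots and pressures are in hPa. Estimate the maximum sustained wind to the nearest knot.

83 kt

ΔP = 1011 − 943 = 68 mb.
68^0.616 ≈ 13.453.
V ≈ 6.16 × 13.453 ≈ 82.9 kt.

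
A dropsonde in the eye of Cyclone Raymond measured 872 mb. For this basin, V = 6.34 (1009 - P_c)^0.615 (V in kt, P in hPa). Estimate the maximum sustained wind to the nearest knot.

131 kt

ΔP = 1009 − 872 = 137 mb.
137^0.615 ≈ 20.610.
V ≈ 6.34 × 20.610 ≈ 130.7 kt.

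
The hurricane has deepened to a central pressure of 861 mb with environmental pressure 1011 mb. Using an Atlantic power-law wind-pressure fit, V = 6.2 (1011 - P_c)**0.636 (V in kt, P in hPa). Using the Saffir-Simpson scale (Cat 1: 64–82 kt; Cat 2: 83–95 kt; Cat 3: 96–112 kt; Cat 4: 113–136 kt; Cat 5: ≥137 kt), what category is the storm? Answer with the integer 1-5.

ΔP = 1011 − 861 = 150 mb.
V ≈ 6.2 × 150^0.636 = 6.2 × 24.21 ≈ 150 kt.
150 kt falls in the Category 5 band.

5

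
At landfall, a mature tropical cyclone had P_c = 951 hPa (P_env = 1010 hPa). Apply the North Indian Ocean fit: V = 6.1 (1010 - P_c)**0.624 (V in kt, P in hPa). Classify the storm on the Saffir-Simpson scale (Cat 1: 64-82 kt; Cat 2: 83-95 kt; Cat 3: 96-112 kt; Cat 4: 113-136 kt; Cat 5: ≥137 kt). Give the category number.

1

ΔP = 1010 − 951 = 59 hPa.
V ≈ 6.1 × 59^0.624 = 6.1 × 12.74 ≈ 78 kt.
78 kt falls in the Category 1 band.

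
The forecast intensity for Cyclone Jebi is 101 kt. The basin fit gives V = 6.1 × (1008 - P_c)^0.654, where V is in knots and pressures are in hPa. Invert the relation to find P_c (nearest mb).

ΔP = (V / 6.1)^(1/0.654) = (101/6.1)^1.529.
101/6.1 = 16.557; 16.557^1.529 ≈ 73.10 mb.
P_c = 1008 − 73.10 = 934.90 ≈ 935 mb.

935 mb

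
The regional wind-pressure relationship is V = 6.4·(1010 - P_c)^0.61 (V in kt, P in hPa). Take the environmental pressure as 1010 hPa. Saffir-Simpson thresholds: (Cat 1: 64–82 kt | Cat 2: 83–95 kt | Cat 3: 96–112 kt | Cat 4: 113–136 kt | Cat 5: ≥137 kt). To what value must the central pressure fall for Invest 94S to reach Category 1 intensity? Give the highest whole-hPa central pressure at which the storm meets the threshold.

966 hPa

Category 1 begins at V = 64 kt.
Required ΔP = (64/6.4)^(1/0.61) = 10.000^1.639 ≈ 43.59 hPa.
P_c ≤ 1010 − 43.59 = 966.41, so the highest integer P_c is 966 hPa.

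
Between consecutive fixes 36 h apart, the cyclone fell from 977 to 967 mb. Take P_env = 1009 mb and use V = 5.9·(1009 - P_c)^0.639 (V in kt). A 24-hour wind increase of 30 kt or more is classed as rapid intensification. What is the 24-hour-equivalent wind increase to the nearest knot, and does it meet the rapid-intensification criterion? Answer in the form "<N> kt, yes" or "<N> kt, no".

7 kt, no

V₁: ΔP = 32, V ≈ 5.9 × 32^0.639 ≈ 54.03 kt.
V₂: ΔP = 42, V ≈ 5.9 × 42^0.639 ≈ 64.28 kt.
ΔV over 36 h = 10.25 kt → 24 h equivalent = 10.25 × 24/36 ≈ 6.83 kt.
7 kt < 30 kt ⇒ not rapid intensification.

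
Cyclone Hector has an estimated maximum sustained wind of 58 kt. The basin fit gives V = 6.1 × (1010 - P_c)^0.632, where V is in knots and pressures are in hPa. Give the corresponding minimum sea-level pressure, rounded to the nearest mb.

975 mb

ΔP = (V / 6.1)^(1/0.632) = (58/6.1)^1.582.
58/6.1 = 9.508; 9.508^1.582 ≈ 35.29 mb.
P_c = 1010 − 35.29 = 974.71 ≈ 975 mb.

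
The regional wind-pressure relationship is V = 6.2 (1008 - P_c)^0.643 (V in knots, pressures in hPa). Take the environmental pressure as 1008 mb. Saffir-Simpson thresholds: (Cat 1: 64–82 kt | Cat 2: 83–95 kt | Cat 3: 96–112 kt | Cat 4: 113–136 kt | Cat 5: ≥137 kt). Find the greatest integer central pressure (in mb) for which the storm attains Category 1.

970 mb

Category 1 begins at V = 64 kt.
Required ΔP = (64/6.2)^(1/0.643) = 10.323^1.555 ≈ 37.73 mb.
P_c ≤ 1008 − 37.73 = 970.27, so the highest integer P_c is 970 mb.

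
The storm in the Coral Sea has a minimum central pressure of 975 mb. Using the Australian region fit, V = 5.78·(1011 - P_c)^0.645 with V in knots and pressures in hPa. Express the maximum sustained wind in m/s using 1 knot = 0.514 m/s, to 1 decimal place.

ΔP = 1011 − 975 = 36 mb.
V ≈ 5.78 × 36^0.645 = 5.78 × 10.088 ≈ 58.310 kt.
58.310 × 0.514 ≈ 29.97 m/s → 30.0 m/s.

30.0 m/s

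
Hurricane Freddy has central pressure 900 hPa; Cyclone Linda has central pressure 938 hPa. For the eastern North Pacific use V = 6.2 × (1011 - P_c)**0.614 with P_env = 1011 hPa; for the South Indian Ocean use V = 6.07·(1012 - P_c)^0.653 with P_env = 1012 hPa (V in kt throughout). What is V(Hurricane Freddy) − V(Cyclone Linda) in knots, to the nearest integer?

Hurricane Freddy: ΔP = 111; V ≈ 6.2 × 111^0.614 ≈ 111.74 kt.
Cyclone Linda: ΔP = 74; V ≈ 6.07 × 74^0.653 ≈ 100.88 kt.
Difference ≈ 111.74 − 100.88 = 10.86 → 11 kt.

11 kt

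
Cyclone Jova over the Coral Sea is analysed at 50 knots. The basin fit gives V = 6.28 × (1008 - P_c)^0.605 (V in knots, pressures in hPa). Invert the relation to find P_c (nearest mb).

977 mb

ΔP = (V / 6.28)^(1/0.605) = (50/6.28)^1.653.
50/6.28 = 7.962; 7.962^1.653 ≈ 30.85 mb.
P_c = 1008 − 30.85 = 977.15 ≈ 977 mb.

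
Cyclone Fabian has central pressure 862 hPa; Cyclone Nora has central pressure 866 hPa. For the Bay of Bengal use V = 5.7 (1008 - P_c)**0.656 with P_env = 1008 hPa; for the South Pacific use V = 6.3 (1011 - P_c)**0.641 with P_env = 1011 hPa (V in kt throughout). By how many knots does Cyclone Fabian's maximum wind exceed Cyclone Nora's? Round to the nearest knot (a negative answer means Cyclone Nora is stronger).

-3 kt

Cyclone Fabian: ΔP = 146; V ≈ 5.7 × 146^0.656 ≈ 149.86 kt.
Cyclone Nora: ΔP = 145; V ≈ 6.3 × 145^0.641 ≈ 153.03 kt.
Difference ≈ 149.86 − 153.03 = -3.17 → -3 kt.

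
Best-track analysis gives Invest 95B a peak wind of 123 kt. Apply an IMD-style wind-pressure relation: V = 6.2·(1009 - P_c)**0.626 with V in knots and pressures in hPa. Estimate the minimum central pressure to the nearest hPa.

ΔP = (V / 6.2)^(1/0.626) = (123/6.2)^1.597.
123/6.2 = 19.839; 19.839^1.597 ≈ 118.22 hPa.
P_c = 1009 − 118.22 = 890.78 ≈ 891 hPa.

891 hPa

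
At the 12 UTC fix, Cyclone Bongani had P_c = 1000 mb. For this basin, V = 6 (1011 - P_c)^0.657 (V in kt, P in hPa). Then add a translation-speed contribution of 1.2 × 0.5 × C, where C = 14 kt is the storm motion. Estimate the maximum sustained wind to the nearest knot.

ΔP = 1011 − 1000 = 11 mb.
11^0.657 ≈ 4.833.
V ≈ 6 × 4.833 ≈ 29.0 kt.
Translation term: 1.2 × 0.5 × 14 = 8.4 kt.
Corrected V ≈ 37.4 kt → 37 kt.

37 kt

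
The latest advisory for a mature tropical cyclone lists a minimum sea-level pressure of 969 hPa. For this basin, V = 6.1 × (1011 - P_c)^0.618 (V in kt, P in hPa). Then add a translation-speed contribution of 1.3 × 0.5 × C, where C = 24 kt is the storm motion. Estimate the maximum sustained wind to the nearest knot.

77 kt

ΔP = 1011 − 969 = 42 hPa.
42^0.618 ≈ 10.073.
V ≈ 6.1 × 10.073 ≈ 61.4 kt.
Translation term: 1.3 × 0.5 × 24 = 15.6 kt.
Corrected V ≈ 77 kt → 77 kt.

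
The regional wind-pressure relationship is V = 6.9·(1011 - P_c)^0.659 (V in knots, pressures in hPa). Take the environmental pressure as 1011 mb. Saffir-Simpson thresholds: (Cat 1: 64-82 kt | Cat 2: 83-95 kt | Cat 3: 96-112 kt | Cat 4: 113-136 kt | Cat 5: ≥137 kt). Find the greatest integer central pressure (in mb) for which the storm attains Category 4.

941 mb

Category 4 begins at V = 113 kt.
Required ΔP = (113/6.9)^(1/0.659) = 16.377^1.517 ≈ 69.59 mb.
P_c ≤ 1011 − 69.59 = 941.41, so the highest integer P_c is 941 mb.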